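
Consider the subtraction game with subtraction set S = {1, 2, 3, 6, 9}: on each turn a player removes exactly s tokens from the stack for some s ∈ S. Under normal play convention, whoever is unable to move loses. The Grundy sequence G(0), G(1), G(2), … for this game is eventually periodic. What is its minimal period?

n :  0  1  2  3  4  5  6  7  8  9 10 11 12 13 14
G :  0  1  2  3  0  1  2  3  0  1  2  3  0  1  2
G(n+4) = G(n) holds for n = 0,…,8 (a full window of length max(S) = 9), so the sequence is purely periodic with period 4.

4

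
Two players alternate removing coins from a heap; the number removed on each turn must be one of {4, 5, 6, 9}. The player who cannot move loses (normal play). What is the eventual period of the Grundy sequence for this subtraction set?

G(0) = 0
G(1) = mex{} = 0
G(2) = mex{} = 0
G(3) = mex{} = 0
G(4) = mex{0} = 1
G(5) = mex{0,0} = 1
G(6) = mex{0,0,0} = 1
G(7) = mex{0,0,0} = 1
G(8) = mex{1,0,0} = 2
G(9) = mex{1,1,0,0} = 2
G(10) = mex{1,1,1,0} = 2
G(11) = mex{1,1,1,0} = 2
G(12) = mex{2,1,1,0} = 3
G(13) = mex{2,2,1,1} = 0
G(14) = mex{2,2,2,1} = 0
G(15) = mex{2,2,2,1} = 0
G(16) = mex{3,2,2,1} = 0
G(17) = mex{0,3,2,2} = 1
G(18) = mex{0,0,3,2} = 1
G(19) = mex{0,0,0,2} = 1
G(20) = mex{0,0,0,2} = 1
G(21) = mex{1,0,0,3} = 2
G(22) = mex{1,1,0,0} = 2
G(23) = mex{1,1,1,0} = 2
G(24) = mex{1,1,1,0} = 2
G(25) = mex{2,1,1,0} = 3
G(26) = mex{2,2,1,1} = 0
G(27) = mex{2,2,2,1} = 0
G(n+13) = G(n) holds for n = 0,…,8 (a full window of length max(S) = 9), so the sequence is purely periodic with period 13.

13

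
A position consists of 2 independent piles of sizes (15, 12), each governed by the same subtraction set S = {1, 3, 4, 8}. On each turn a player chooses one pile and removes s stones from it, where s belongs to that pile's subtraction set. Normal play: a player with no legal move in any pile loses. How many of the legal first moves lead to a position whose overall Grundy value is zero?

All piles use S = {1, 3, 4, 8}:
G(0) = 0
G(1) = mex{0} = 1
G(2) = mex{1} = 0
G(3) = mex{0,0} = 1
G(4) = mex{1,1,0} = 2
G(5) = mex{2,0,1} = 3
G(6) = mex{3,1,0} = 2
G(7) = mex{2,2,1} = 0
G(8) = mex{0,3,2,0} = 1
G(9) = mex{1,2,3,1} = 0
G(10) = mex{0,0,2,0} = 1
G(11) = mex{1,1,0,1} = 2
G(12) = mex{2,0,1,2} = 3
G(13) = mex{3,1,0,3} = 2
G(14) = mex{2,2,1,2} = 0
G(15) = mex{0,3,2,0} = 1
Pile A: G(15) = 1.
Pile B: G(12) = 3.
Combined Grundy value = 1 ⊕ 3 = 2.
A winning move leaves total XOR = 0, i.e. changes one component's Grundy value g to g ⊕ X where X is the current total.
Pile A: need g' = 1⊕2 = 3. Options: 15−1→G=0, 15−3→G=3, 15−4→G=2, 15−8→G=0. Hits: 1.
Pile B: need g' = 3⊕2 = 1. Options: 12−1→G=2, 12−3→G=0, 12−4→G=1, 12−8→G=2. Hits: 1.

2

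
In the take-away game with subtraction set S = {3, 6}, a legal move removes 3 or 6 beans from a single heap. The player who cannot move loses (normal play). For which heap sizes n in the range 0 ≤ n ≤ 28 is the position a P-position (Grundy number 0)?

G(0) = 0
G(1) = mex{} = 0
G(2) = mex{} = 0
G(3) = mex{0} = 1
G(4) = mex{0} = 1
G(5) = mex{0} = 1
G(6) = mex{1,0} = 2
G(7) = mex{1,0} = 2
G(8) = mex{1,0} = 2
G(9) = mex{2,1} = 0
G(10) = mex{2,1} = 0
G(11) = mex{2,1} = 0
G(12) = mex{0,2} = 1
G(13) = mex{0,2} = 1
G(14) = mex{0,2} = 1
G(15) = mex{1,0} = 2
G(16) = mex{1,0} = 2
G(17) = mex{1,0} = 2
G(18) = mex{2,1} = 0
G(19) = mex{2,1} = 0
G(20) = mex{2,1} = 0
G(21) = mex{0,2} = 1
G(22) = mex{0,2} = 1
G(23) = mex{0,2} = 1
G(24) = mex{1,0} = 2
G(25) = mex{1,0} = 2
G(26) = mex{1,0} = 2
G(27) = mex{2,1} = 0
G(28) = mex{2,1} = 0
P-positions are exactly the n with G(n) = 0.

0, 1, 2, 9, 10, 11, 18, 19, 20, 27, 28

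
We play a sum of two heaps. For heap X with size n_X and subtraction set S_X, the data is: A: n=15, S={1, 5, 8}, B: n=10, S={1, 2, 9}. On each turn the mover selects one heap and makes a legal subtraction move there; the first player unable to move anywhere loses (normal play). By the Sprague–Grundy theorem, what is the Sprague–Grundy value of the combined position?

0

Heap A, S = {1, 5, 8}:
n :  0  1  2  3  4  5  6  7  8  9 10 11 12 13 14 15
G :  0  1  0  1  0  1  0  1  2  3  2  3  2  0  1  0
G_A(15) = 0.
Heap B, S = {1, 2, 9}:
G(0) = 0
G(1) = mex{0} = 1
G(2) = mex{1,0} = 2
G(3) = mex{2,1} = 0
G(4) = mex{0,2} = 1
G(5) = mex{1,0} = 2
G(6) = mex{2,1} = 0
G(7) = mex{0,2} = 1
G(8) = mex{1,0} = 2
G(9) = mex{2,1,0} = 3
G(10) = mex{3,2,1} = 0
G_B(10) = 0.
Combined Grundy value = 0 ⊕ 0 = 0.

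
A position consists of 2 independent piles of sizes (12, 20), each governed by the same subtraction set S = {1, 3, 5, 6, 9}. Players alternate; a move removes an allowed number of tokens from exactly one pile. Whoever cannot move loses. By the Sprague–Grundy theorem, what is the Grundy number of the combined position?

2

All piles use S = {1, 3, 5, 6, 9}:
G(0) = 0
G(1) = mex{0} = 1
G(2) = mex{1} = 0
G(3) = mex{0,0} = 1
G(4) = mex{1,1} = 0
G(5) = mex{0,0,0} = 1
G(6) = mex{1,1,1,0} = 2
G(7) = mex{2,0,0,1} = 3
G(8) = mex{3,1,1,0} = 2
G(9) = mex{2,2,0,1,0} = 3
G(10) = mex{3,3,1,0,1} = 2
G(11) = mex{2,2,2,1,0} = 3
G(12) = mex{3,3,3,2,1} = 0
G(13) = mex{0,2,2,3,0} = 1
G(14) = mex{1,3,3,2,1} = 0
G(15) = mex{0,0,2,3,2} = 1
G(16) = mex{1,1,3,2,3} = 0
G(17) = mex{0,0,0,3,2} = 1
G(18) = mex{1,1,1,0,3} = 2
G(19) = mex{2,0,0,1,2} = 3
G(20) = mex{3,1,1,0,3} = 2
Pile A: G(12) = 0.
Pile B: G(20) = 2.
Combined Grundy value = 0 ⊕ 2 = 2.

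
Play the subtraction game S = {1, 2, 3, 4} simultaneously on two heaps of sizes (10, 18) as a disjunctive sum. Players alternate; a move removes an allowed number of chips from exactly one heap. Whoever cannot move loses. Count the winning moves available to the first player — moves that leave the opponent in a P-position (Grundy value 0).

All heaps use S = {1, 2, 3, 4}:
G(0) = 0
G(1) = mex{0} = 1
G(2) = mex{1,0} = 2
G(3) = mex{2,1,0} = 3
G(4) = mex{3,2,1,0} = 4
G(5) = mex{4,3,2,1} = 0
G(6) = mex{0,4,3,2} = 1
G(7) = mex{1,0,4,3} = 2
G(8) = mex{2,1,0,4} = 3
G(9) = mex{3,2,1,0} = 4
G(10) = mex{4,3,2,1} = 0
G(11) = mex{0,4,3,2} = 1
G(12) = mex{1,0,4,3} = 2
G(13) = mex{2,1,0,4} = 3
G(14) = mex{3,2,1,0} = 4
G(15) = mex{4,3,2,1} = 0
G(16) = mex{0,4,3,2} = 1
G(17) = mex{1,0,4,3} = 2
G(18) = mex{2,1,0,4} = 3
Heap A: G(10) = 0.
Heap B: G(18) = 3.
Combined Grundy value = 0 ⊕ 3 = 3.
A winning move leaves total XOR = 0, i.e. changes one component's Grundy value g to g ⊕ X where X is the current total.
Heap A: need g' = 0⊕3 = 3. Options: 10−1→G=4, 10−2→G=3, 10−3→G=2, 10−4→G=1. Hits: 1.
Heap B: need g' = 3⊕3 = 0. Options: 18−1→G=2, 18−2→G=1, 18−3→G=0, 18−4→G=4. Hits: 1.

2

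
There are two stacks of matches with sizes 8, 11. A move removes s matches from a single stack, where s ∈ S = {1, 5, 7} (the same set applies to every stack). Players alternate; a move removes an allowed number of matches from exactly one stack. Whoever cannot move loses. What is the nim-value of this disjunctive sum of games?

1

All stacks use S = {1, 5, 7}:
n :  0  1  2  3  4  5  6  7  8  9 10 11
G :  0  1  0  1  0  1  0  1  0  1  0  1
Stack A: G(8) = 0.
Stack B: G(11) = 1.
Combined Grundy value = 0 ⊕ 1 = 1.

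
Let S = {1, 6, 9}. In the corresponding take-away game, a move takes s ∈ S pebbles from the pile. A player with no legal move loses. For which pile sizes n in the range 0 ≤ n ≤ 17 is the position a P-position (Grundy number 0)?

n :  0  1  2  3  4  5  6  7  8  9 10 11 12 13 14 15 16 17
G :  0  1  0  1  0  1  2  0  1  2  3  2  0  1  0  1  2  0
P-positions are exactly the n with G(n) = 0.

0, 2, 4, 7, 12, 14, 17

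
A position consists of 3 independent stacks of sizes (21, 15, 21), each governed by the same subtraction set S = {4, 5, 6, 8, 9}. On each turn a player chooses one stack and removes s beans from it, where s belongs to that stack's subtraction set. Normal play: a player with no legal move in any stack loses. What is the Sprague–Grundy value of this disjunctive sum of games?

All stacks use S = {4, 5, 6, 8, 9}:
G(0) = 0
G(1) = mex{} = 0
G(2) = mex{} = 0
G(3) = mex{} = 0
G(4) = mex{0} = 1
G(5) = mex{0,0} = 1
G(6) = mex{0,0,0} = 1
G(7) = mex{0,0,0} = 1
G(8) = mex{1,0,0,0} = 2
G(9) = mex{1,1,0,0,0} = 2
G(10) = mex{1,1,1,0,0} = 2
G(11) = mex{1,1,1,0,0} = 2
G(12) = mex{2,1,1,1,0} = 3
G(13) = mex{2,2,1,1,1} = 0
G(14) = mex{2,2,2,1,1} = 0
G(15) = mex{2,2,2,1,1} = 0
G(16) = mex{3,2,2,2,1} = 0
G(17) = mex{0,3,2,2,2} = 1
G(18) = mex{0,0,3,2,2} = 1
G(19) = mex{0,0,0,2,2} = 1
G(20) = mex{0,0,0,3,2} = 1
G(21) = mex{1,0,0,0,3} = 2
Stack A: G(21) = 2.
Stack B: G(15) = 0.
Stack C: G(21) = 2.
Combined Grundy value = 2 ⊕ 0 ⊕ 2 = 0.

0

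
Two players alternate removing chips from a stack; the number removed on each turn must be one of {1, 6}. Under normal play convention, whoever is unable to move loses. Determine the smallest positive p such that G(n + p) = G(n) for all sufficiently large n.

7

n :  0  1  2  3  4  5  6  7  8  9 10 11 12 13 14 15
G :  0  1  0  1  0  1  2  0  1  0  1  0  1  2  0  1
G(n+7) = G(n) holds for n = 0,…,5 (a full window of length max(S) = 6), so the sequence is purely periodic with period 7.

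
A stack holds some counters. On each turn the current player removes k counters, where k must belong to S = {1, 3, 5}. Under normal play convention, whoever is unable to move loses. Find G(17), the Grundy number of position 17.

1

n :  0  1  2  3  4  5  6  7  8  9 10 11 12 13 14 15 16 17
G :  0  1  0  1  0  1  0  1  0  1  0  1  0  1  0  1  0  1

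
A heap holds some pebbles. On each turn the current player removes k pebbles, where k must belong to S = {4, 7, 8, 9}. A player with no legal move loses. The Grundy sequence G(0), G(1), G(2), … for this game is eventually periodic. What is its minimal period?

n :  0  1  2  3  4  5  6  7  8  9 10 11 12 13 14 15 16 17 18 19 20 21 22 23 24 25 26 27
G :  0  0  0  0  1  1  1  1  2  2  2  2  3  0  0  0  0  1  1  1  1  2  2  2  2  3  0  0
G(n+13) = G(n) holds for n = 0,…,8 (a full window of length max(S) = 9), so the sequence is purely periodic with period 13.

13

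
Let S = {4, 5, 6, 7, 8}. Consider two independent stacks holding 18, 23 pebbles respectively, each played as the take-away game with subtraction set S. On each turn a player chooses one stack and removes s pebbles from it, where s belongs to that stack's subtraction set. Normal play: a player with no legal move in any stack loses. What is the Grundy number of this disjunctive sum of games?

3

All stacks use S = {4, 5, 6, 7, 8}:
n :  0  1  2  3  4  5  6  7  8  9 10 11 12 13 14 15 16 17 18 19 20 21 22 23
G :  0  0  0  0  1  1  1  1  2  2  2  2  0  0  0  0  1  1  1  1  2  2  2  2
Stack A: G(18) = 1.
Stack B: G(23) = 2.
Combined Grundy value = 1 ⊕ 2 = 3.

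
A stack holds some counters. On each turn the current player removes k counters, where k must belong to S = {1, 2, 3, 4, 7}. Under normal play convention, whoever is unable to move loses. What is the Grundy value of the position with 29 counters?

n :  0  1  2  3  4  5  6  7  8  9 10 11 12 13 14 15 16 17 18 19 20 21 22 23 24 25 26 27 28 29
G :  0  1  2  3  4  0  1  2  3  4  0  1  2  3  4  0  1  2  3  4  0  1  2  3  4  0  1  2  3  4

4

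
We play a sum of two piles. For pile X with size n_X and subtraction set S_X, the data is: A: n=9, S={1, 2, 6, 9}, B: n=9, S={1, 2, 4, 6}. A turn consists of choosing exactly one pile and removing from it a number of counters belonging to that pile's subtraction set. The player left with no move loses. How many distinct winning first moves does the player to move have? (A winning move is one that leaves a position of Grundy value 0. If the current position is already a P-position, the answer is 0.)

2

Pile A, S = {1, 2, 6, 9}:
G(0) = 0
G(1) = mex{0} = 1
G(2) = mex{1,0} = 2
G(3) = mex{2,1} = 0
G(4) = mex{0,2} = 1
G(5) = mex{1,0} = 2
G(6) = mex{2,1,0} = 3
G(7) = mex{3,2,1} = 0
G(8) = mex{0,3,2} = 1
G(9) = mex{1,0,0,0} = 2
G_A(9) = 2.
Pile B, S = {1, 2, 4, 6}:
n : 0 1 2 3 4 5 6 7 8 9
G : 0 1 2 0 1 2 3 4 0 1
G_B(9) = 1.
Combined Grundy value = 2 ⊕ 1 = 3.
A winning move leaves total XOR = 0, i.e. changes one component's Grundy value g to g ⊕ X where X is the current total.
Pile A: need g' = 2⊕3 = 1. Options: 9−1→G=1, 9−2→G=0, 9−6→G=0, 9−9→G=0. Hits: 1.
Pile B: need g' = 1⊕3 = 2. Options: 9−1→G=0, 9−2→G=4, 9−4→G=2, 9−6→G=0. Hits: 1.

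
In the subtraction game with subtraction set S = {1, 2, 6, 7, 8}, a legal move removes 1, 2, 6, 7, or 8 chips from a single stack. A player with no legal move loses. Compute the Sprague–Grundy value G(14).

n :  0  1  2  3  4  5  6  7  8  9 10 11 12 13 14
G :  0  1  2  0  1  2  3  4  5  3  4  5  0  1  2

2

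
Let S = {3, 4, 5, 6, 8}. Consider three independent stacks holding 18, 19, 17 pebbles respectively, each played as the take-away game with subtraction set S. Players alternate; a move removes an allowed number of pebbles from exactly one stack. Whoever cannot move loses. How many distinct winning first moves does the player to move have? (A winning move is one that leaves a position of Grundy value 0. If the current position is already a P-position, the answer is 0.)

All stacks use S = {3, 4, 5, 6, 8}:
G(0) = 0
G(1) = mex{} = 0
G(2) = mex{} = 0
G(3) = mex{0} = 1
G(4) = mex{0,0} = 1
G(5) = mex{0,0,0} = 1
G(6) = mex{1,0,0,0} = 2
G(7) = mex{1,1,0,0} = 2
G(8) = mex{1,1,1,0,0} = 2
G(9) = mex{2,1,1,1,0} = 3
G(10) = mex{2,2,1,1,0} = 3
G(11) = mex{2,2,2,1,1} = 0
G(12) = mex{3,2,2,2,1} = 0
G(13) = mex{3,3,2,2,1} = 0
G(14) = mex{0,3,3,2,2} = 1
G(15) = mex{0,0,3,3,2} = 1
G(16) = mex{0,0,0,3,2} = 1
G(17) = mex{1,0,0,0,3} = 2
G(18) = mex{1,1,0,0,3} = 2
G(19) = mex{1,1,1,0,0} = 2
Stack A: G(18) = 2.
Stack B: G(19) = 2.
Stack C: G(17) = 2.
Combined Grundy value = 2 ⊕ 2 ⊕ 2 = 2.
A winning move leaves total XOR = 0, i.e. changes one component's Grundy value g to g ⊕ X where X is the current total.
Stack A: need g' = 2⊕2 = 0. Options: 18−3→G=1, 18−4→G=1, 18−5→G=0, 18−6→G=0, 18−8→G=3. Hits: 2.
Stack B: need g' = 2⊕2 = 0. Options: 19−3→G=1, 19−4→G=1, 19−5→G=1, 19−6→G=0, 19−8→G=0. Hits: 2.
Stack C: need g' = 2⊕2 = 0. Options: 17−3→G=1, 17−4→G=0, 17−5→G=0, 17−6→G=0, 17−8→G=3. Hits: 3.

7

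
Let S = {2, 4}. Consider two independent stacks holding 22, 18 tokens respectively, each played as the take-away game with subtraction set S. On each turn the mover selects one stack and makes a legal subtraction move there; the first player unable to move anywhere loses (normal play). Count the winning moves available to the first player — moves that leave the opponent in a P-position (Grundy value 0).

All stacks use S = {2, 4}:
n :  0  1  2  3  4  5  6  7  8  9 10 11 12 13 14 15 16 17 18 19 20 21 22
G :  0  0  1  1  2  2  0  0  1  1  2  2  0  0  1  1  2  2  0  0  1  1  2
Stack A: G(22) = 2.
Stack B: G(18) = 0.
Combined Grundy value = 2 ⊕ 0 = 2.
A winning move leaves total XOR = 0, i.e. changes one component's Grundy value g to g ⊕ X where X is the current total.
Stack A: need g' = 2⊕2 = 0. Options: 22−2→G=1, 22−4→G=0. Hits: 1.
Stack B: need g' = 0⊕2 = 2. Options: 18−2→G=2, 18−4→G=1. Hits: 1.

2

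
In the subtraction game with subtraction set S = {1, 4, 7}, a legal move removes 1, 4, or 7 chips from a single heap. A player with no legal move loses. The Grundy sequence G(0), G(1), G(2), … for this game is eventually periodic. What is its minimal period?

8

n :  0  1  2  3  4  5  6  7  8  9 10 11 12 13 14 15 16 17
G :  0  1  0  1  2  0  1  2  0  1  0  1  2  0  1  2  0  1
G(n+8) = G(n) holds for n = 0,…,6 (a full window of length max(S) = 7), so the sequence is purely periodic with period 8.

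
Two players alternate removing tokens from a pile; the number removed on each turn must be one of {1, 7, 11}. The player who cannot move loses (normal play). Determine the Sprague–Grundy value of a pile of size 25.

1

n :  0  1  2  3  4  5  6  7  8  9 10 11 12 13 14 15 16 17 18 19 20 21 22 23 24 25
G :  0  1  0  1  0  1  0  1  0  1  0  1  0  1  0  1  0  1  0  1  0  1  0  1  0  1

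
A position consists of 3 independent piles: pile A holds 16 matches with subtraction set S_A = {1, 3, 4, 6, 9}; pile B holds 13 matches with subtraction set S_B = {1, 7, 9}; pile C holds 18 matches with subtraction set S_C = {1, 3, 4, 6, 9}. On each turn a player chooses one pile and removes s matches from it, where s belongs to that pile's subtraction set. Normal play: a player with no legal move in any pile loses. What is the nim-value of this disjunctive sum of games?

1

Pile A, S = {1, 3, 4, 6, 9}:
n :  0  1  2  3  4  5  6  7  8  9 10 11 12 13 14 15 16
G :  0  1  0  1  2  3  2  0  1  4  3  2  0  1  0  1  2
G_A(16) = 2.
Pile B, S = {1, 7, 9}:
n :  0  1  2  3  4  5  6  7  8  9 10 11 12 13
G :  0  1  0  1  0  1  0  1  0  1  0  1  0  1
G_B(13) = 1.
Pile C, S = {1, 3, 4, 6, 9}:
n :  0  1  2  3  4  5  6  7  8  9 10 11 12 13 14 15 16 17 18
G :  0  1  0  1  2  3  2  0  1  4  3  2  0  1  0  1  2  3  2
G_C(18) = 2.
Combined Grundy value = 2 ⊕ 1 ⊕ 2 = 1.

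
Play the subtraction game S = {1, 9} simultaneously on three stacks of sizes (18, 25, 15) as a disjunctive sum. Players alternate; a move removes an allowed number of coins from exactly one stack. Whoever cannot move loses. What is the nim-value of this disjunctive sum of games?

All stacks use S = {1, 9}:
n :  0  1  2  3  4  5  6  7  8  9 10 11 12 13 14 15 16 17 18 19 20 21 22 23 24 25
G :  0  1  0  1  0  1  0  1  0  1  0  1  0  1  0  1  0  1  0  1  0  1  0  1  0  1
Stack A: G(18) = 0.
Stack B: G(25) = 1.
Stack C: G(15) = 1.
Combined Grundy value = 0 ⊕ 1 ⊕ 1 = 0.

0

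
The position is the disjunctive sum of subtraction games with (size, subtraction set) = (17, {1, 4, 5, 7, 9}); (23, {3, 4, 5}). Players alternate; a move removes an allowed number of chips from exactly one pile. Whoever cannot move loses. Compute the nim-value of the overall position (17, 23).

3

Pile A, S = {1, 4, 5, 7, 9}:
n :  0  1  2  3  4  5  6  7  8  9 10 11 12 13 14 15 16 17
G :  0  1  0  1  2  3  2  3  0  1  0  1  2  3  2  3  0  1
G_A(17) = 1.
Pile B, S = {3, 4, 5}:
n :  0  1  2  3  4  5  6  7  8  9 10 11 12 13 14 15 16 17 18 19 20 21 22 23
G :  0  0  0  1  1  1  2  2  0  0  0  1  1  1  2  2  0  0  0  1  1  1  2  2
G_B(23) = 2.
Combined Grundy value = 1 ⊕ 2 = 3.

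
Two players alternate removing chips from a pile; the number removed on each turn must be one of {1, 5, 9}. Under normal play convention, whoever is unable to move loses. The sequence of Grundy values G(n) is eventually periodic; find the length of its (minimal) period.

G(0) = 0
G(1) = mex{0} = 1
G(2) = mex{1} = 0
G(3) = mex{0} = 1
G(4) = mex{1} = 0
G(5) = mex{0,0} = 1
G(6) = mex{1,1} = 0
G(7) = mex{0,0} = 1
G(8) = mex{1,1} = 0
G(9) = mex{0,0,0} = 1
G(10) = mex{1,1,1} = 0
G(11) = mex{0,0,0} = 1
G(12) = mex{1,1,1} = 0
G(13) = mex{0,0,0} = 1
G(14) = mex{1,1,1} = 0
G(n+2) = G(n) holds for n = 0,…,8 (a full window of length max(S) = 9), so the sequence is purely periodic with period 2.

2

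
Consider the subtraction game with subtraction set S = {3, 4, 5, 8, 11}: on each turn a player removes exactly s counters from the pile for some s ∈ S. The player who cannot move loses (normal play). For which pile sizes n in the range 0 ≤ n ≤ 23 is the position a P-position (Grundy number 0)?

n :  0  1  2  3  4  5  6  7  8  9 10 11 12 13 14 15 16 17 18 19 20 21 22 23
G :  0  0  0  1  1  1  2  2  2  3  3  3  4  4  0  0  0  1  1  1  2  2  2  3
P-positions are exactly the n with G(n) = 0.

0, 1, 2, 14, 15, 16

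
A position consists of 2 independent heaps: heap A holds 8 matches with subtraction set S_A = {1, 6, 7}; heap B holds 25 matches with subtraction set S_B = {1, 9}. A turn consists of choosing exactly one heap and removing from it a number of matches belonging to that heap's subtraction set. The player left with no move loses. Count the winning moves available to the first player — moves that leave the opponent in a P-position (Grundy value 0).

Heap A, S = {1, 6, 7}:
G(0) = 0
G(1) = mex{0} = 1
G(2) = mex{1} = 0
G(3) = mex{0} = 1
G(4) = mex{1} = 0
G(5) = mex{0} = 1
G(6) = mex{1,0} = 2
G(7) = mex{2,1,0} = 3
G(8) = mex{3,0,1} = 2
G_A(8) = 2.
Heap B, S = {1, 9}:
n :  0  1  2  3  4  5  6  7  8  9 10 11 12 13 14 15 16 17 18 19 20 21 22 23 24 25
G :  0  1  0  1  0  1  0  1  0  1  0  1  0  1  0  1  0  1  0  1  0  1  0  1  0  1
G_B(25) = 1.
Combined Grundy value = 2 ⊕ 1 = 3.
A winning move leaves total XOR = 0, i.e. changes one component's Grundy value g to g ⊕ X where X is the current total.
Heap A: need g' = 2⊕3 = 1. Options: 8−1→G=3, 8−6→G=0, 8−7→G=1. Hits: 1.
Heap B: need g' = 1⊕3 = 2. Options: 25−1→G=0, 25−9→G=0. Hits: 0.

1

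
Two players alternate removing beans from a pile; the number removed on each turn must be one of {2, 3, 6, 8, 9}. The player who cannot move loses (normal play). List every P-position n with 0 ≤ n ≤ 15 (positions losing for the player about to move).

n :  0  1  2  3  4  5  6  7  8  9 10 11 12 13 14 15
G :  0  0  1  1  2  0  3  1  2  2  3  3  0  4  1  5
P-positions are exactly the n with G(n) = 0.

0, 1, 5, 12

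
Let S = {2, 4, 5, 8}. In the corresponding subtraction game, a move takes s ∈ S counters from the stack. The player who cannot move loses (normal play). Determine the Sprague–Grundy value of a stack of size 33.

1

G(0) = 0
G(1) = mex{} = 0
G(2) = mex{0} = 1
G(3) = mex{0} = 1
G(4) = mex{1,0} = 2
G(5) = mex{1,0,0} = 2
G(6) = mex{2,1,0} = 3
G(7) = mex{2,1,1} = 0
G(8) = mex{3,2,1,0} = 4
G(9) = mex{0,2,2,0} = 1
G(10) = mex{4,3,2,1} = 0
G(11) = mex{1,0,3,1} = 2
G(12) = mex{0,4,0,2} = 1
G(13) = mex{2,1,4,2} = 0
G(14) = mex{1,0,1,3} = 2
G(15) = mex{0,2,0,0} = 1
G(16) = mex{2,1,2,4} = 0
G(17) = mex{1,0,1,1} = 2
G(18) = mex{0,2,0,0} = 1
G(19) = mex{2,1,2,2} = 0
G(20) = mex{1,0,1,1} = 2
G(21) = mex{0,2,0,0} = 1
G(22) = mex{2,1,2,2} = 0
G(23) = mex{1,0,1,1} = 2
G(24) = mex{0,2,0,0} = 1
G(25) = mex{2,1,2,2} = 0
G(26) = mex{1,0,1,1} = 2
G(27) = mex{0,2,0,0} = 1
G(28) = mex{2,1,2,2} = 0
G(29) = mex{1,0,1,1} = 2
G(30) = mex{0,2,0,0} = 1
G(31) = mex{2,1,2,2} = 0
G(32) = mex{1,0,1,1} = 2
G(33) = mex{0,2,0,0} = 1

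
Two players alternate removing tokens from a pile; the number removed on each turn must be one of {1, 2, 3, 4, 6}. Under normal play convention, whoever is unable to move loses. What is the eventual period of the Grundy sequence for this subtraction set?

5

G(0) = 0
G(1) = mex{0} = 1
G(2) = mex{1,0} = 2
G(3) = mex{2,1,0} = 3
G(4) = mex{3,2,1,0} = 4
G(5) = mex{4,3,2,1} = 0
G(6) = mex{0,4,3,2,0} = 1
G(7) = mex{1,0,4,3,1} = 2
G(8) = mex{2,1,0,4,2} = 3
G(9) = mex{3,2,1,0,3} = 4
G(10) = mex{4,3,2,1,4} = 0
G(11) = mex{0,4,3,2,0} = 1
G(12) = mex{1,0,4,3,1} = 2
G(13) = mex{2,1,0,4,2} = 3
G(14) = mex{3,2,1,0,3} = 4
G(n+5) = G(n) holds for n = 0,…,5 (a full window of length max(S) = 6), so the sequence is purely periodic with period 5.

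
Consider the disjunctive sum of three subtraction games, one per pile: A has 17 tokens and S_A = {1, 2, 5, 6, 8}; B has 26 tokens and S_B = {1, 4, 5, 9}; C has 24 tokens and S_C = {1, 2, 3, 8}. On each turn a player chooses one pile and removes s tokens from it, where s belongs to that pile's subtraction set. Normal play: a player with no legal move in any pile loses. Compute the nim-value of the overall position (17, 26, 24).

Pile A, S = {1, 2, 5, 6, 8}:
n :  0  1  2  3  4  5  6  7  8  9 10 11 12 13 14 15 16 17
G :  0  1  2  0  1  2  3  0  1  2  0  1  2  3  0  1  2  0
G_A(17) = 0.
Pile B, S = {1, 4, 5, 9}:
n :  0  1  2  3  4  5  6  7  8  9 10 11 12 13 14 15 16 17 18 19 20 21 22 23 24 25 26
G :  0  1  0  1  2  3  2  3  0  1  0  1  2  3  2  3  0  1  0  1  2  3  2  3  0  1  0
G_B(26) = 0.
Pile C, S = {1, 2, 3, 8}:
n :  0  1  2  3  4  5  6  7  8  9 10 11 12 13 14 15 16 17 18 19 20 21 22 23 24
G :  0  1  2  3  0  1  2  3  4  0  1  2  3  0  1  2  3  4  0  1  2  3  0  1  2
G_C(24) = 2.
Combined Grundy value = 0 ⊕ 0 ⊕ 2 = 2.

2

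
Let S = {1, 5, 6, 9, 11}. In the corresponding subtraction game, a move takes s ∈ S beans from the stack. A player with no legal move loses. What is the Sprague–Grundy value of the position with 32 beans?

2

n :  0  1  2  3  4  5  6  7  8  9 10 11 12 13 14 15 16 17 18 19 20 21 22 23 24 25 26 27 28 29 30 31 32
G :  0  1  0  1  0  1  2  3  2  3  2  3  0  1  0  1  0  1  2  3  2  3  2  3  0  1  0  1  0  1  2  3  2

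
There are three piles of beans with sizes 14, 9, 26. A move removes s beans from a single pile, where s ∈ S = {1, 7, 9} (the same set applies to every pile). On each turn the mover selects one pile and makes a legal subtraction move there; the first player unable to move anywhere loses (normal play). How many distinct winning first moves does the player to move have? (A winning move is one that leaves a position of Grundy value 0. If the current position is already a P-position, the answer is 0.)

9

All piles use S = {1, 7, 9}:
n :  0  1  2  3  4  5  6  7  8  9 10 11 12 13 14 15 16 17 18 19 20 21 22 23 24 25 26
G :  0  1  0  1  0  1  0  1  0  1  0  1  0  1  0  1  0  1  0  1  0  1  0  1  0  1  0
Pile A: G(14) = 0.
Pile B: G(9) = 1.
Pile C: G(26) = 0.
Combined Grundy value = 0 ⊕ 1 ⊕ 0 = 1.
A winning move leaves total XOR = 0, i.e. changes one component's Grundy value g to g ⊕ X where X is the current total.
Pile A: need g' = 0⊕1 = 1. Options: 14−1→G=1, 14−7→G=1, 14−9→G=1. Hits: 3.
Pile B: need g' = 1⊕1 = 0. Options: 9−1→G=0, 9−7→G=0, 9−9→G=0. Hits: 3.
Pile C: need g' = 0⊕1 = 1. Options: 26−1→G=1, 26−7→G=1, 26−9→G=1. Hits: 3.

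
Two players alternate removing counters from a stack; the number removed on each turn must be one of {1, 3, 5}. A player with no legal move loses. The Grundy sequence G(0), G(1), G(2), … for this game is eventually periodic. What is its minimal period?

2

G(0) = 0
G(1) = mex{0} = 1
G(2) = mex{1} = 0
G(3) = mex{0,0} = 1
G(4) = mex{1,1} = 0
G(5) = mex{0,0,0} = 1
G(6) = mex{1,1,1} = 0
G(7) = mex{0,0,0} = 1
G(8) = mex{1,1,1} = 0
G(9) = mex{0,0,0} = 1
G(10) = mex{1,1,1} = 0
G(11) = mex{0,0,0} = 1
G(12) = mex{1,1,1} = 0
G(13) = mex{0,0,0} = 1
G(14) = mex{1,1,1} = 0
G(n+2) = G(n) holds for n = 0,…,4 (a full window of length max(S) = 5), so the sequence is purely periodic with period 2.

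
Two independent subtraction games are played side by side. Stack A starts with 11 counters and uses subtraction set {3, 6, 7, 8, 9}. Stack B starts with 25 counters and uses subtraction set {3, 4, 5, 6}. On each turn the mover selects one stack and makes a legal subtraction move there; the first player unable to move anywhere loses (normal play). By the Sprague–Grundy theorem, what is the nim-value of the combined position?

Stack A, S = {3, 6, 7, 8, 9}:
n :  0  1  2  3  4  5  6  7  8  9 10 11
G :  0  0  0  1  1  1  2  2  2  3  3  3
G_A(11) = 3.
Stack B, S = {3, 4, 5, 6}:
G(0) = 0
G(1) = mex{} = 0
G(2) = mex{} = 0
G(3) = mex{0} = 1
G(4) = mex{0,0} = 1
G(5) = mex{0,0,0} = 1
G(6) = mex{1,0,0,0} = 2
G(7) = mex{1,1,0,0} = 2
G(8) = mex{1,1,1,0} = 2
G(9) = mex{2,1,1,1} = 0
G(10) = mex{2,2,1,1} = 0
G(11) = mex{2,2,2,1} = 0
G(12) = mex{0,2,2,2} = 1
G(13) = mex{0,0,2,2} = 1
G(14) = mex{0,0,0,2} = 1
G(15) = mex{1,0,0,0} = 2
G(16) = mex{1,1,0,0} = 2
G(17) = mex{1,1,1,0} = 2
G(18) = mex{2,1,1,1} = 0
G(19) = mex{2,2,1,1} = 0
G(20) = mex{2,2,2,1} = 0
G(21) = mex{0,2,2,2} = 1
G(22) = mex{0,0,2,2} = 1
G(23) = mex{0,0,0,2} = 1
G(24) = mex{1,0,0,0} = 2
G(25) = mex{1,1,0,0} = 2
G_B(25) = 2.
Combined Grundy value = 3 ⊕ 2 = 1.

1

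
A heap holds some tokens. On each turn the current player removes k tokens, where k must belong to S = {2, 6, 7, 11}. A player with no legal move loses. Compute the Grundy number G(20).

1

G(0) = 0
G(1) = mex{} = 0
G(2) = mex{0} = 1
G(3) = mex{0} = 1
G(4) = mex{1} = 0
G(5) = mex{1} = 0
G(6) = mex{0,0} = 1
G(7) = mex{0,0,0} = 1
G(8) = mex{1,1,0} = 2
G(9) = mex{1,1,1} = 0
G(10) = mex{2,0,1} = 3
G(11) = mex{0,0,0,0} = 1
G(12) = mex{3,1,0,0} = 2
G(13) = mex{1,1,1,1} = 0
G(14) = mex{2,2,1,1} = 0
G(15) = mex{0,0,2,0} = 1
G(16) = mex{0,3,0,0} = 1
G(17) = mex{1,1,3,1} = 0
G(18) = mex{1,2,1,1} = 0
G(19) = mex{0,0,2,2} = 1
G(20) = mex{0,0,0,0} = 1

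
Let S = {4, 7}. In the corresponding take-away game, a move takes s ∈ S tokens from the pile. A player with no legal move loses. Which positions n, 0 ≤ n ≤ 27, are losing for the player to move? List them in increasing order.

0, 1, 2, 3, 11, 12, 13, 14, 22, 23, 24, 25

n :  0  1  2  3  4  5  6  7  8  9 10 11 12 13 14 15 16 17 18 19 20 21 22 23 24 25 26 27
G :  0  0  0  0  1  1  1  1  2  2  2  0  0  0  0  1  1  1  1  2  2  2  0  0  0  0  1  1
P-positions are exactly the n with G(n) = 0.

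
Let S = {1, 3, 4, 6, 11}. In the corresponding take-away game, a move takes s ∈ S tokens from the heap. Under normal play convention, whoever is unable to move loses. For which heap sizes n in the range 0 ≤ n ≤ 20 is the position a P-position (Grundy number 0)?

0, 2, 7, 9, 14, 16

G(0) = 0
G(1) = mex{0} = 1
G(2) = mex{1} = 0
G(3) = mex{0,0} = 1
G(4) = mex{1,1,0} = 2
G(5) = mex{2,0,1} = 3
G(6) = mex{3,1,0,0} = 2
G(7) = mex{2,2,1,1} = 0
G(8) = mex{0,3,2,0} = 1
G(9) = mex{1,2,3,1} = 0
G(10) = mex{0,0,2,2} = 1
G(11) = mex{1,1,0,3,0} = 2
G(12) = mex{2,0,1,2,1} = 3
G(13) = mex{3,1,0,0,0} = 2
G(14) = mex{2,2,1,1,1} = 0
G(15) = mex{0,3,2,0,2} = 1
G(16) = mex{1,2,3,1,3} = 0
G(17) = mex{0,0,2,2,2} = 1
G(18) = mex{1,1,0,3,0} = 2
G(19) = mex{2,0,1,2,1} = 3
G(20) = mex{3,1,0,0,0} = 2
P-positions are exactly the n with G(n) = 0.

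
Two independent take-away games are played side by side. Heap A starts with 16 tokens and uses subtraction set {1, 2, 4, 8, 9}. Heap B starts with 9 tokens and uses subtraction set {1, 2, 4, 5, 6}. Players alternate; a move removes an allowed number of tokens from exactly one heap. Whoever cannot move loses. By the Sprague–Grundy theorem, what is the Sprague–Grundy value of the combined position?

Heap A, S = {1, 2, 4, 8, 9}:
G(0) = 0
G(1) = mex{0} = 1
G(2) = mex{1,0} = 2
G(3) = mex{2,1} = 0
G(4) = mex{0,2,0} = 1
G(5) = mex{1,0,1} = 2
G(6) = mex{2,1,2} = 0
G(7) = mex{0,2,0} = 1
G(8) = mex{1,0,1,0} = 2
G(9) = mex{2,1,2,1,0} = 3
G(10) = mex{3,2,0,2,1} = 4
G(11) = mex{4,3,1,0,2} = 5
G(12) = mex{5,4,2,1,0} = 3
G(13) = mex{3,5,3,2,1} = 0
G(14) = mex{0,3,4,0,2} = 1
G(15) = mex{1,0,5,1,0} = 2
G(16) = mex{2,1,3,2,1} = 0
G_A(16) = 0.
Heap B, S = {1, 2, 4, 5, 6}:
G(0) = 0
G(1) = mex{0} = 1
G(2) = mex{1,0} = 2
G(3) = mex{2,1} = 0
G(4) = mex{0,2,0} = 1
G(5) = mex{1,0,1,0} = 2
G(6) = mex{2,1,2,1,0} = 3
G(7) = mex{3,2,0,2,1} = 4
G(8) = mex{4,3,1,0,2} = 5
G(9) = mex{5,4,2,1,0} = 3
G_B(9) = 3.
Combined Grundy value = 0 ⊕ 3 = 3.

3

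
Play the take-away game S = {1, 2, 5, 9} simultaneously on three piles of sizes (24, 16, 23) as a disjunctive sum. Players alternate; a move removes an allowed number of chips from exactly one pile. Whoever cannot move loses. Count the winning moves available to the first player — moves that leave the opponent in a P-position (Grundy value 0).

6

All piles use S = {1, 2, 5, 9}:
n :  0  1  2  3  4  5  6  7  8  9 10 11 12 13 14 15 16 17 18 19 20 21 22 23 24
G :  0  1  2  0  1  2  0  1  2  3  0  1  2  0  1  2  0  1  2  3  0  1  2  0  1
Pile A: G(24) = 1.
Pile B: G(16) = 0.
Pile C: G(23) = 0.
Combined Grundy value = 1 ⊕ 0 ⊕ 0 = 1.
A winning move leaves total XOR = 0, i.e. changes one component's Grundy value g to g ⊕ X where X is the current total.
Pile A: need g' = 1⊕1 = 0. Options: 24−1→G=0, 24−2→G=2, 24−5→G=3, 24−9→G=2. Hits: 1.
Pile B: need g' = 0⊕1 = 1. Options: 16−1→G=2, 16−2→G=1, 16−5→G=1, 16−9→G=1. Hits: 3.
Pile C: need g' = 0⊕1 = 1. Options: 23−1→G=2, 23−2→G=1, 23−5→G=2, 23−9→G=1. Hits: 2.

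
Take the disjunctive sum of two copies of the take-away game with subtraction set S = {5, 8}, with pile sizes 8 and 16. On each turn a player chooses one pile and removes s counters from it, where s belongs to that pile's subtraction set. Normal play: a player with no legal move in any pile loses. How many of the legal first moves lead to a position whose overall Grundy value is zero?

All piles use S = {5, 8}:
G(0) = 0
G(1) = mex{} = 0
G(2) = mex{} = 0
G(3) = mex{} = 0
G(4) = mex{} = 0
G(5) = mex{0} = 1
G(6) = mex{0} = 1
G(7) = mex{0} = 1
G(8) = mex{0,0} = 1
G(9) = mex{0,0} = 1
G(10) = mex{1,0} = 2
G(11) = mex{1,0} = 2
G(12) = mex{1,0} = 2
G(13) = mex{1,1} = 0
G(14) = mex{1,1} = 0
G(15) = mex{2,1} = 0
G(16) = mex{2,1} = 0
Pile A: G(8) = 1.
Pile B: G(16) = 0.
Combined Grundy value = 1 ⊕ 0 = 1.
A winning move leaves total XOR = 0, i.e. changes one component's Grundy value g to g ⊕ X where X is the current total.
Pile A: need g' = 1⊕1 = 0. Options: 8−5→G=0, 8−8→G=0. Hits: 2.
Pile B: need g' = 0⊕1 = 1. Options: 16−5→G=2, 16−8→G=1. Hits: 1.

3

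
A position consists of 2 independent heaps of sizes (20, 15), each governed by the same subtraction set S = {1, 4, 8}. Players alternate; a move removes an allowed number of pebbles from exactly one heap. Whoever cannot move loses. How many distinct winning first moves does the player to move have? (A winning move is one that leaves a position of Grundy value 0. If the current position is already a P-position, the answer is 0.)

All heaps use S = {1, 4, 8}:
n :  0  1  2  3  4  5  6  7  8  9 10 11 12 13 14 15 16 17 18 19 20
G :  0  1  0  1  2  0  1  0  1  2  3  2  0  1  0  1  2  0  1  0  1
Heap A: G(20) = 1.
Heap B: G(15) = 1.
Combined Grundy value = 1 ⊕ 1 = 0.
A winning move leaves total XOR = 0, i.e. changes one component's Grundy value g to g ⊕ X where X is the current total.
Heap A: target g' = 1⊕0 = 1, but every legal move changes the Grundy value (mex property), so 0 moves.
Heap B: target g' = 1⊕0 = 1, but every legal move changes the Grundy value (mex property), so 0 moves.

0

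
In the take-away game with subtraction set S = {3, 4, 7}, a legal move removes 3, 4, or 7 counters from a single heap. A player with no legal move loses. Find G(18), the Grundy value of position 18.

2

G(0) = 0
G(1) = mex{} = 0
G(2) = mex{} = 0
G(3) = mex{0} = 1
G(4) = mex{0,0} = 1
G(5) = mex{0,0} = 1
G(6) = mex{1,0} = 2
G(7) = mex{1,1,0} = 2
G(8) = mex{1,1,0} = 2
G(9) = mex{2,1,0} = 3
G(10) = mex{2,2,1} = 0
G(11) = mex{2,2,1} = 0
G(12) = mex{3,2,1} = 0
G(13) = mex{0,3,2} = 1
G(14) = mex{0,0,2} = 1
G(15) = mex{0,0,2} = 1
G(16) = mex{1,0,3} = 2
G(17) = mex{1,1,0} = 2
G(18) = mex{1,1,0} = 2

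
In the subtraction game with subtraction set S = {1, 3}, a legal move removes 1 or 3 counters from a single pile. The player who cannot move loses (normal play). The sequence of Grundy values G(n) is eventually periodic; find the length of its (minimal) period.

2

n :  0  1  2  3  4  5  6  7  8  9 10 11 12 13 14
G :  0  1  0  1  0  1  0  1  0  1  0  1  0  1  0
G(n+2) = G(n) holds for n = 0,…,2 (a full window of length max(S) = 3), so the sequence is purely periodic with period 2.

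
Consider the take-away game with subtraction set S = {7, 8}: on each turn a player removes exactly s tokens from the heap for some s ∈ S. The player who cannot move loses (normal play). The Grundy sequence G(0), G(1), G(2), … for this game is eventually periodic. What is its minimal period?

15

G(0) = 0
G(1) = mex{} = 0
G(2) = mex{} = 0
G(3) = mex{} = 0
G(4) = mex{} = 0
G(5) = mex{} = 0
G(6) = mex{} = 0
G(7) = mex{0} = 1
G(8) = mex{0,0} = 1
G(9) = mex{0,0} = 1
G(10) = mex{0,0} = 1
G(11) = mex{0,0} = 1
G(12) = mex{0,0} = 1
G(13) = mex{0,0} = 1
G(14) = mex{1,0} = 2
G(15) = mex{1,1} = 0
G(16) = mex{1,1} = 0
G(17) = mex{1,1} = 0
G(18) = mex{1,1} = 0
G(19) = mex{1,1} = 0
G(20) = mex{1,1} = 0
G(21) = mex{2,1} = 0
G(22) = mex{0,2} = 1
G(23) = mex{0,0} = 1
G(24) = mex{0,0} = 1
G(25) = mex{0,0} = 1
G(26) = mex{0,0} = 1
G(27) = mex{0,0} = 1
G(28) = mex{0,0} = 1
G(29) = mex{1,0} = 2
G(30) = mex{1,1} = 0
G(31) = mex{1,1} = 0
G(n+15) = G(n) holds for n = 0,…,7 (a full window of length max(S) = 8), so the sequence is purely periodic with period 15.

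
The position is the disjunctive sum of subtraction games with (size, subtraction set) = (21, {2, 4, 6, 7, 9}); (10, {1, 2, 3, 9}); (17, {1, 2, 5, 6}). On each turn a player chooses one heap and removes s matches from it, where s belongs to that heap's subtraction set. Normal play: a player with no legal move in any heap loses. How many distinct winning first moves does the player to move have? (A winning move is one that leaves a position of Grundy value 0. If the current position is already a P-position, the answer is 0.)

1

Heap A, S = {2, 4, 6, 7, 9}:
n :  0  1  2  3  4  5  6  7  8  9 10 11 12 13 14 15 16 17 18 19 20 21
G :  0  0  1  1  2  2  3  3  4  4  5  0  0  1  1  2  2  3  3  4  4  5
G_A(21) = 5.
Heap B, S = {1, 2, 3, 9}:
n :  0  1  2  3  4  5  6  7  8  9 10
G :  0  1  2  3  0  1  2  3  0  1  2
G_B(10) = 2.
Heap C, S = {1, 2, 5, 6}:
G(0) = 0
G(1) = mex{0} = 1
G(2) = mex{1,0} = 2
G(3) = mex{2,1} = 0
G(4) = mex{0,2} = 1
G(5) = mex{1,0,0} = 2
G(6) = mex{2,1,1,0} = 3
G(7) = mex{3,2,2,1} = 0
G(8) = mex{0,3,0,2} = 1
G(9) = mex{1,0,1,0} = 2
G(10) = mex{2,1,2,1} = 0
G(11) = mex{0,2,3,2} = 1
G(12) = mex{1,0,0,3} = 2
G(13) = mex{2,1,1,0} = 3
G(14) = mex{3,2,2,1} = 0
G(15) = mex{0,3,0,2} = 1
G(16) = mex{1,0,1,0} = 2
G(17) = mex{2,1,2,1} = 0
G_C(17) = 0.
Combined Grundy value = 5 ⊕ 2 ⊕ 0 = 7.
A winning move leaves total XOR = 0, i.e. changes one component's Grundy value g to g ⊕ X where X is the current total.
Heap A: need g' = 5⊕7 = 2. Options: 21−2→G=4, 21−4→G=3, 21−6→G=2, 21−7→G=1, 21−9→G=0. Hits: 1.
Heap B: need g' = 2⊕7 = 5. Options: 10−1→G=1, 10−2→G=0, 10−3→G=3, 10−9→G=1. Hits: 0.
Heap C: need g' = 0⊕7 = 7. Options: 17−1→G=2, 17−2→G=1, 17−5→G=2, 17−6→G=1. Hits: 0.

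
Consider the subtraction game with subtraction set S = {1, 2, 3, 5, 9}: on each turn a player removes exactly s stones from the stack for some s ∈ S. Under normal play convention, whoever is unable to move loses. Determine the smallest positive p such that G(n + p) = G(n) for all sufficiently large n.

G(0) = 0
G(1) = mex{0} = 1
G(2) = mex{1,0} = 2
G(3) = mex{2,1,0} = 3
G(4) = mex{3,2,1} = 0
G(5) = mex{0,3,2,0} = 1
G(6) = mex{1,0,3,1} = 2
G(7) = mex{2,1,0,2} = 3
G(8) = mex{3,2,1,3} = 0
G(9) = mex{0,3,2,0,0} = 1
G(10) = mex{1,0,3,1,1} = 2
G(11) = mex{2,1,0,2,2} = 3
G(12) = mex{3,2,1,3,3} = 0
G(13) = mex{0,3,2,0,0} = 1
G(14) = mex{1,0,3,1,1} = 2
G(n+4) = G(n) holds for n = 0,…,8 (a full window of length max(S) = 9), so the sequence is purely periodic with period 4.

4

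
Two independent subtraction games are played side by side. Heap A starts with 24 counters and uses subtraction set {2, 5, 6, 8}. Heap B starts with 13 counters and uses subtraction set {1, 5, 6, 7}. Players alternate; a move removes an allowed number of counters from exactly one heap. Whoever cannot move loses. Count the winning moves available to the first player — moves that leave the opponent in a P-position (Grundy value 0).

Heap A, S = {2, 5, 6, 8}:
G(0) = 0
G(1) = mex{} = 0
G(2) = mex{0} = 1
G(3) = mex{0} = 1
G(4) = mex{1} = 0
G(5) = mex{1,0} = 2
G(6) = mex{0,0,0} = 1
G(7) = mex{2,1,0} = 3
G(8) = mex{1,1,1,0} = 2
G(9) = mex{3,0,1,0} = 2
G(10) = mex{2,2,0,1} = 3
G(11) = mex{2,1,2,1} = 0
G(12) = mex{3,3,1,0} = 2
G(13) = mex{0,2,3,2} = 1
G(14) = mex{2,2,2,1} = 0
G(15) = mex{1,3,2,3} = 0
G(16) = mex{0,0,3,2} = 1
G(17) = mex{0,2,0,2} = 1
G(18) = mex{1,1,2,3} = 0
G(19) = mex{1,0,1,0} = 2
G(20) = mex{0,0,0,2} = 1
G(21) = mex{2,1,0,1} = 3
G(22) = mex{1,1,1,0} = 2
G(23) = mex{3,0,1,0} = 2
G(24) = mex{2,2,0,1} = 3
G_A(24) = 3.
Heap B, S = {1, 5, 6, 7}:
G(0) = 0
G(1) = mex{0} = 1
G(2) = mex{1} = 0
G(3) = mex{0} = 1
G(4) = mex{1} = 0
G(5) = mex{0,0} = 1
G(6) = mex{1,1,0} = 2
G(7) = mex{2,0,1,0} = 3
G(8) = mex{3,1,0,1} = 2
G(9) = mex{2,0,1,0} = 3
G(10) = mex{3,1,0,1} = 2
G(11) = mex{2,2,1,0} = 3
G(12) = mex{3,3,2,1} = 0
G(13) = mex{0,2,3,2} = 1
G_B(13) = 1.
Combined Grundy value = 3 ⊕ 1 = 2.
A winning move leaves total XOR = 0, i.e. changes one component's Grundy value g to g ⊕ X where X is the current total.
Heap A: need g' = 3⊕2 = 1. Options: 24−2→G=2, 24−5→G=2, 24−6→G=0, 24−8→G=1. Hits: 1.
Heap B: need g' = 1⊕2 = 3. Options: 13−1→G=0, 13−5→G=2, 13−6→G=3, 13−7→G=2. Hits: 1.

2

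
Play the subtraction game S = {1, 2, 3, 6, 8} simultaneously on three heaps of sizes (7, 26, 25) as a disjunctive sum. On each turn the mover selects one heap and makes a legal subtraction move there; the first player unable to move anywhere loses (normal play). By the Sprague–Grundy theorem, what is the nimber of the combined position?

4

All heaps use S = {1, 2, 3, 6, 8}:
G(0) = 0
G(1) = mex{0} = 1
G(2) = mex{1,0} = 2
G(3) = mex{2,1,0} = 3
G(4) = mex{3,2,1} = 0
G(5) = mex{0,3,2} = 1
G(6) = mex{1,0,3,0} = 2
G(7) = mex{2,1,0,1} = 3
G(8) = mex{3,2,1,2,0} = 4
G(9) = mex{4,3,2,3,1} = 0
G(10) = mex{0,4,3,0,2} = 1
G(11) = mex{1,0,4,1,3} = 2
G(12) = mex{2,1,0,2,0} = 3
G(13) = mex{3,2,1,3,1} = 0
G(14) = mex{0,3,2,4,2} = 1
G(15) = mex{1,0,3,0,3} = 2
G(16) = mex{2,1,0,1,4} = 3
G(17) = mex{3,2,1,2,0} = 4
G(18) = mex{4,3,2,3,1} = 0
G(19) = mex{0,4,3,0,2} = 1
G(20) = mex{1,0,4,1,3} = 2
G(21) = mex{2,1,0,2,0} = 3
G(22) = mex{3,2,1,3,1} = 0
G(23) = mex{0,3,2,4,2} = 1
G(24) = mex{1,0,3,0,3} = 2
G(25) = mex{2,1,0,1,4} = 3
G(26) = mex{3,2,1,2,0} = 4
Heap A: G(7) = 3.
Heap B: G(26) = 4.
Heap C: G(25) = 3.
Combined Grundy value = 3 ⊕ 4 ⊕ 3 = 4.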